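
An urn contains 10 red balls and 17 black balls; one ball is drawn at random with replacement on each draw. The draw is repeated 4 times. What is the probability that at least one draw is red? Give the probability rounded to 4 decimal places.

P(at least one) = 1 − P(none) = 1 − (1 − 0.370370)^4
= 1 − 0.157159 = 0.842841

0.8428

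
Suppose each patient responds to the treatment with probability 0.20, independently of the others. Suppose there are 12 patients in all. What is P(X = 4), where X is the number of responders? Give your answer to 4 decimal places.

X ~ Binomial(n=12, p=0.20).
P(X=4) = C(12,4) · p^4 · (1−p)^8
= 495 · 0.0016 · 0.16777 = 0.132876

0.1329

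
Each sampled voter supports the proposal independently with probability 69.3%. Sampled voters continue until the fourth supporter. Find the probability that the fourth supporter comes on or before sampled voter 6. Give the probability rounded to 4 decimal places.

Finishing within 6 sampled voters ⇔ at least 4 successes in the first 6. With X ~ Binomial(6, 0.693), P(Y ≤ 6) = 1 − P(X ≤ 3).
  k=0: C(6,0)·0.693^0·0.307^6 = 0.000837
  k=1: C(6,1)·0.693^1·0.307^5 = 0.011339
  k=2: C(6,2)·0.693^2·0.307^4 = 0.063990
  k=3: C(6,3)·0.693^3·0.307^3 = 0.192595
1 − 0.268761 = 0.731239

0.7312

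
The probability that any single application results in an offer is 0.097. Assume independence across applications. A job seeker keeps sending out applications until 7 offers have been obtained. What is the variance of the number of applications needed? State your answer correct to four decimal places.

Y = total applications until the seventh success; negative binomial with r=7, p=0.097.
Var(Y) = r(1−p)/p² = 7·0.903 / 0.097² = 671.803592

671.8036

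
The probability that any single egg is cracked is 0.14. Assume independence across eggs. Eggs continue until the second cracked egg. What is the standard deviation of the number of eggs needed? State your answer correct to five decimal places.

Y = total eggs until the second success; negative binomial with r=2, p=0.14.
SD(Y) = √[r(1−p)/p²] = √(87.7551020) = 9.3677693

9.36777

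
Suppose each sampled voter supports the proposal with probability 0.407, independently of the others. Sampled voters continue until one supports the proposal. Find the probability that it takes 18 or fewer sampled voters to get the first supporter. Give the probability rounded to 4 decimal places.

0.9999

Y = number of sampled voters to the first success; geometric, p = 0.407.
P(Y ≤ 18) = 1 − (1−p)^18 = 1 − 0.000082 = 0.999918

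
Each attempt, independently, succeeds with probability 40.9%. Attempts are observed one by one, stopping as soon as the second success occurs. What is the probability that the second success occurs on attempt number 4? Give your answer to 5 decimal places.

Y = trial on which the second success occurs; negative binomial, r=2, p=0.409.
P(Y=4) = C(3,1) · p^2 · (1−p)^2
= 3 · 0.16728 · 0.34928 = 0.1752842

0.17528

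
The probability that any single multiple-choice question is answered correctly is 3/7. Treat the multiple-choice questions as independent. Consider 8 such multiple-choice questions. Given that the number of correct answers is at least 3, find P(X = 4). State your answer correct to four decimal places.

X ~ Binomial(8, 0.428571). Want P(X=4 | X≥3) = P(X=4) / P(X≥3).
P(X=4) = C(8,4)·0.428571^4·0.571429^4 = 0.251790
P(X≥3) = 1 − 0.011368 − 0.068210 − 0.179051 = 0.741371
Ratio = 0.251790 / 0.741371 = 0.339628

0.3396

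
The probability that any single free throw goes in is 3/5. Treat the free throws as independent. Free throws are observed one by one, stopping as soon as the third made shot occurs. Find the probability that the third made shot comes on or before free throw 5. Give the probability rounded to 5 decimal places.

Finishing within 5 free throws ⇔ at least 3 successes in the first 5. With X ~ Binomial(5, 0.60), P(Y ≤ 5) = 1 − P(X ≤ 2).
  k=0: C(5,0)·0.60^0·0.40^5 = 0.0102400
  k=1: C(5,1)·0.60^1·0.40^4 = 0.0768000
  k=2: C(5,2)·0.60^2·0.40^3 = 0.2304000
1 − 0.3174400 = 0.6825600

0.68256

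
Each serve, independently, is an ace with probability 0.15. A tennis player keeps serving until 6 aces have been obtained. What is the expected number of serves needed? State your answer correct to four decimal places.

40.0000

Y = total serves until the sixth success; negative binomial with r=6, p=0.15.
E[Y] = r / p = 6 / 0.15 = 40.000000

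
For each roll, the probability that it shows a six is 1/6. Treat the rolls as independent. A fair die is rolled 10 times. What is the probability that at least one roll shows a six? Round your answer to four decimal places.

P(at least one) = 1 − P(none) = 1 − (1 − 0.166667)^10
= 1 − 0.161506 = 0.838494

0.8385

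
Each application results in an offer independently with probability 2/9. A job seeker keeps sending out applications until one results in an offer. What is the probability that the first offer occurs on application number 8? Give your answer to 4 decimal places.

0.0383

Geometric (trials to first success), p = 0.222222.
P(Y = 8) = (1−p)^7 · p = 0.17218 · 0.222222 = 0.038263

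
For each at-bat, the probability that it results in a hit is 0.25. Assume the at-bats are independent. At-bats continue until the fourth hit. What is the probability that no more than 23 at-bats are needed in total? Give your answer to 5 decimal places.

0.86304

Finishing within 23 at-bats ⇔ at least 4 successes in the first 23. With X ~ Binomial(23, 0.25), P(Y ≤ 23) = 1 − P(X ≤ 3).
  k=0: C(23,0)·0.25^0·0.75^23 = 0.0013379
  k=1: C(23,1)·0.25^1·0.75^22 = 0.0102569
  k=2: C(23,2)·0.25^2·0.75^21 = 0.0376086
  k=3: C(23,3)·0.25^3·0.75^20 = 0.0877534
1 − 0.1369567 = 0.8630433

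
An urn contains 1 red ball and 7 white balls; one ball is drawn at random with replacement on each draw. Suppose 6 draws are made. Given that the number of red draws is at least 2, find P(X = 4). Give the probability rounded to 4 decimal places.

X ~ Binomial(6, 0.125). Want P(X=4 | X≥2) = P(X=4) / P(X≥2).
P(X=4) = C(6,4)·0.125^4·0.875^2 = 0.002804
P(X≥2) = 1 − 0.448795 − 0.384682 = 0.166523
Ratio = 0.002804 / 0.166523 = 0.016837

0.0168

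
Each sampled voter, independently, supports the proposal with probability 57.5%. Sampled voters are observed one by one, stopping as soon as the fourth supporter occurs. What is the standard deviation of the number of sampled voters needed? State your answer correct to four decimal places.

2.2675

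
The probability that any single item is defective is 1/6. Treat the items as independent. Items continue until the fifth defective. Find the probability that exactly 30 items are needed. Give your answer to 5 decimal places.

Y = trial on which the fifth success occurs; negative binomial, r=5, p=0.166667.
P(Y=30) = C(29,4) · p^5 · (1−p)^25
= 23751 · 0.0001286 · 0.010483 = 0.0320180

0.03202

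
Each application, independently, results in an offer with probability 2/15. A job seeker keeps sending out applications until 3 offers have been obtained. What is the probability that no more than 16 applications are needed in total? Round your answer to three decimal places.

0.362

Finishing within 16 applications ⇔ at least 3 successes in the first 16. With X ~ Binomial(16, 0.133333), P(Y ≤ 16) = 1 − P(X ≤ 2).
  k=0: C(16,0)·0.133333^0·0.866667^16 = 0.10131
  k=1: C(16,1)·0.133333^1·0.866667^15 = 0.24937
  k=2: C(16,2)·0.133333^2·0.866667^14 = 0.28773
1 − 0.63841 = 0.36159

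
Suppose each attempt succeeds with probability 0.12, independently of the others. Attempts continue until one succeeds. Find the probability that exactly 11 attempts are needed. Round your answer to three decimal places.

Geometric (trials to first success), p = 0.12.
P(Y = 11) = (1−p)^10 · p = 0.2785 · 0.12 = 0.03342

0.033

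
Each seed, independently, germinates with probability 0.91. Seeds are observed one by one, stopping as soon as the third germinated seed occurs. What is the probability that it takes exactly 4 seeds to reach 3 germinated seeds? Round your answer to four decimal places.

0.2035

Y = trial on which the third success occurs; negative binomial, r=3, p=0.91.
P(Y=4) = C(3,2) · p^3 · (1−p)^1
= 3 · 0.75357 · 0.09 = 0.203464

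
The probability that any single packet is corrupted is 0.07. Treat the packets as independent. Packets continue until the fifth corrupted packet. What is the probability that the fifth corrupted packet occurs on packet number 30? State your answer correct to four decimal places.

0.0065

Y = trial on which the fifth success occurs; negative binomial, r=5, p=0.07.
P(Y=30) = C(29,4) · p^5 · (1−p)^25
= 23751 · 1.6807e-06 · 0.16296 = 0.006505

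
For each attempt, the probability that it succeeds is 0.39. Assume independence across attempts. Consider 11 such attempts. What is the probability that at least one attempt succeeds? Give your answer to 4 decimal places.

P(at least one) = 1 − P(none) = 1 − (1 − 0.39)^11
= 1 − 0.004351 = 0.995649

0.9956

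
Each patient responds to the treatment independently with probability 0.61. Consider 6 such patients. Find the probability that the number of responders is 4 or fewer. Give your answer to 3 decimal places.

0.751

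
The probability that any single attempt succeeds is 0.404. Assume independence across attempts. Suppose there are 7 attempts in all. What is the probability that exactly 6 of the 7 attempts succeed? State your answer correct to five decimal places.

0.01814

X ~ Binomial(n=7, p=0.404).
P(X=6) = C(7,6) · p^6 · (1−p)^1
= 7 · 0.004348 · 0.596 = 0.0181398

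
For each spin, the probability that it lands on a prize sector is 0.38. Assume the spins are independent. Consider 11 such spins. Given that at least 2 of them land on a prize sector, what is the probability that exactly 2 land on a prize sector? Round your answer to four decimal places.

0.1120

X ~ Binomial(11, 0.38). Want P(X=2 | X≥2) = P(X=2) / P(X≥2).
P(X=2) = C(11,2)·0.38^2·0.62^9 = 0.107512
P(X≥2) = 1 − 0.005204 − 0.035083 = 0.959714
Ratio = 0.107512 / 0.959714 = 0.112025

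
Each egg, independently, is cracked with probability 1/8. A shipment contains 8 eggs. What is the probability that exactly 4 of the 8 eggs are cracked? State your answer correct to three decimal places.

X ~ Binomial(n=8, p=0.125).
P(X=4) = C(8,4) · p^4 · (1−p)^4
= 70 · 0.00024414 · 0.58618 = 0.01002

0.010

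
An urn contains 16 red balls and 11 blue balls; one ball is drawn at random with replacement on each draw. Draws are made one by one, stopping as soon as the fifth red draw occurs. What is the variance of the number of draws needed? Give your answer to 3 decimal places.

Y = total draws until the fifth success; negative binomial with r=5, p=0.592593.
Var(Y) = r(1−p)/p² = 5·0.407407 / 0.592593² = 5.80078

5.801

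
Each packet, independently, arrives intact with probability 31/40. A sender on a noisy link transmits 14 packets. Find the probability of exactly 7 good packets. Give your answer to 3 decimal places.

X ~ Binomial(n=14, p=0.775).
P(X=7) = C(14,7) · p^7 · (1−p)^7
= 3432 · 0.16792 · 2.9193e-05 = 0.01682

0.017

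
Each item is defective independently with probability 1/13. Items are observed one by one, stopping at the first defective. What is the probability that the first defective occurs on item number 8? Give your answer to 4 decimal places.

0.0439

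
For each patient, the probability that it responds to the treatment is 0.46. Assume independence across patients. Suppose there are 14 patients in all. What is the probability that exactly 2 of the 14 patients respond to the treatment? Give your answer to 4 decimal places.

X ~ Binomial(n=14, p=0.46).
P(X=2) = C(14,2) · p^2 · (1−p)^12
= 91 · 0.2116 · 0.00061479 = 0.011838

0.0118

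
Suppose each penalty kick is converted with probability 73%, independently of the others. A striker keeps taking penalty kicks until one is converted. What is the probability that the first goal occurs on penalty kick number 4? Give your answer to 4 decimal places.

0.0144

Geometric (trials to first success), p = 0.73.
P(Y = 4) = (1−p)^3 · p = 0.019683 · 0.73 = 0.014369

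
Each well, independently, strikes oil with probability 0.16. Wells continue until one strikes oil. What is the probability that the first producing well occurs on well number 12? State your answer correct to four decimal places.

0.0235

Geometric (trials to first success), p = 0.16.
P(Y = 12) = (1−p)^11 · p = 0.14692 · 0.16 = 0.023507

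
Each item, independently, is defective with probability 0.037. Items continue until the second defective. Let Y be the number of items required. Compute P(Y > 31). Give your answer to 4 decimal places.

0.6809

Needing more than 31 items ⇔ fewer than 2 successes in the first 31. With X ~ Binomial(31, 0.037), P(Y > 31) = P(X ≤ 1).
  k=0: C(31,0)·0.037^0·0.963^31 = 0.310753
  k=1: C(31,1)·0.037^1·0.963^30 = 0.370128
P(X ≤ 1) = 0.680881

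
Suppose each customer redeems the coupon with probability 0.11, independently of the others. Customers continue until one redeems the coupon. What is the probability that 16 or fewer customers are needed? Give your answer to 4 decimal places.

Y = number of customers to the first success; geometric, p = 0.11.
P(Y ≤ 16) = 1 − (1−p)^16 = 1 − 0.154967 = 0.845033

0.8450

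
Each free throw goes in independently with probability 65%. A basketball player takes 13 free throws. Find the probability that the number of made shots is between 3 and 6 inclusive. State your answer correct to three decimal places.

X ~ Binomial(13, 0.65); P(3 ≤ X ≤ 6) = Σ C(13,k) p^k (1−p)^(13−k) over k:
  k=3: C(13,3)·0.65^3·0.35^10 = 0.00217
  k=4: C(13,4)·0.65^4·0.35^9 = 0.01006
  k=5: C(13,5)·0.65^5·0.35^8 = 0.03363
  k=6: C(13,6)·0.65^6·0.35^7 = 0.08327
Total = 0.12912

0.129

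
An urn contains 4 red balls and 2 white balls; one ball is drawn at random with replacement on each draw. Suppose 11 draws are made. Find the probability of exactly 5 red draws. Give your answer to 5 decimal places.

0.08346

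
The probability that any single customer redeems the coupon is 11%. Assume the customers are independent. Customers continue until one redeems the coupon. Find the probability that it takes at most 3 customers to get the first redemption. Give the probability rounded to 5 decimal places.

0.29503

Y = number of customers to the first success; geometric, p = 0.11.
P(Y ≤ 3) = 1 − (1−p)^3 = 1 − 0.7049690 = 0.2950310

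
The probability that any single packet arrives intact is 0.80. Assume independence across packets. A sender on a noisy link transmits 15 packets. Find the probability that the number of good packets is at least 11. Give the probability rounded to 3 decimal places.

X ~ Binomial(15, 0.80); P(X ≥ 11) = Σ C(15,k) p^k (1−p)^(15−k) over k:
  k=11: C(15,11)·0.80^11·0.20^4 = 0.18760
  k=12: C(15,12)·0.80^12·0.20^3 = 0.25014
  k=13: C(15,13)·0.80^13·0.20^2 = 0.23090
  k=14: C(15,14)·0.80^14·0.20^1 = 0.13194
  k=15: C(15,15)·0.80^15·0.20^0 = 0.03518
Total = 0.83577

0.836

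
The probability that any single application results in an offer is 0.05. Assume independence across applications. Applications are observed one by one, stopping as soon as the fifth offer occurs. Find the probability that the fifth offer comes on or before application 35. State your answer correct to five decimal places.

0.02903

Finishing within 35 applications ⇔ at least 5 successes in the first 35. With X ~ Binomial(35, 0.05), P(Y ≤ 35) = 1 − P(X ≤ 4).
  k=0: C(35,0)·0.05^0·0.95^35 = 0.1660834
  k=1: C(35,1)·0.05^1·0.95^34 = 0.3059431
  k=2: C(35,2)·0.05^2·0.95^33 = 0.2737385
  k=3: C(35,3)·0.05^3·0.95^32 = 0.1584802
  k=4: C(35,4)·0.05^4·0.95^31 = 0.0667285
1 − 0.9709737 = 0.0290263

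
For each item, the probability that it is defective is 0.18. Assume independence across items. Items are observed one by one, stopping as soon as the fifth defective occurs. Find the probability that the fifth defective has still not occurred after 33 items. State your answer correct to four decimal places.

0.2669

Needing more than 33 items ⇔ fewer than 5 successes in the first 33. With X ~ Binomial(33, 0.18), P(Y > 33) = P(X ≤ 4).
  k=0: C(33,0)·0.18^0·0.82^33 = 0.001432
  k=1: C(33,1)·0.18^1·0.82^32 = 0.010371
  k=2: C(33,2)·0.18^2·0.82^31 = 0.036426
  k=3: C(33,3)·0.18^3·0.82^30 = 0.082624
  k=4: C(33,4)·0.18^4·0.82^29 = 0.136028
P(X ≤ 4) = 0.266881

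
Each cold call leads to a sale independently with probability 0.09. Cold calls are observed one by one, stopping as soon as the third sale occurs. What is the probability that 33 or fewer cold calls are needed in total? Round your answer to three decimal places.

Finishing within 33 cold calls ⇔ at least 3 successes in the first 33. With X ~ Binomial(33, 0.09), P(Y ≤ 33) = 1 − P(X ≤ 2).
  k=0: C(33,0)·0.09^0·0.91^33 = 0.04450
  k=1: C(33,1)·0.09^1·0.91^32 = 0.14524
  k=2: C(33,2)·0.09^2·0.91^31 = 0.22983
1 − 0.41957 = 0.58043

0.580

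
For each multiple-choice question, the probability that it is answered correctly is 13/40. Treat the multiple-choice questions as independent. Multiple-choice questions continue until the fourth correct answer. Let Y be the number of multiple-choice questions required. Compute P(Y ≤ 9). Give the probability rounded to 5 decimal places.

Finishing within 9 multiple-choice questions ⇔ at least 4 successes in the first 9. With X ~ Binomial(9, 0.325), P(Y ≤ 9) = 1 − P(X ≤ 3).
  k=0: C(9,0)·0.325^0·0.675^9 = 0.0290893
  k=1: C(9,1)·0.325^1·0.675^8 = 0.1260538
  k=2: C(9,2)·0.325^2·0.675^7 = 0.2427703
  k=3: C(9,3)·0.325^3·0.675^6 = 0.2727420
1 − 0.6706555 = 0.3293445

0.32934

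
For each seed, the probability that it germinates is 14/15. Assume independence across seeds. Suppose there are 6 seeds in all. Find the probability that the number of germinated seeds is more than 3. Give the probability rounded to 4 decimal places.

0.9949

X ~ Binomial(6, 0.933333); P(X ≥ 4) = Σ C(6,k) p^k (1−p)^(6−k) over k:
  k=4: C(6,4)·0.933333^4·0.066667^2 = 0.050589
  k=5: C(6,5)·0.933333^5·0.066667^1 = 0.283298
  k=6: C(6,6)·0.933333^6·0.066667^0 = 0.661029
Total = 0.994916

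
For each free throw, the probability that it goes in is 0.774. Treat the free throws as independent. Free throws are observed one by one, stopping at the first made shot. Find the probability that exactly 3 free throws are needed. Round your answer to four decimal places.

Geometric (trials to first success), p = 0.774.
P(Y = 3) = (1−p)^2 · p = 0.051076 · 0.774 = 0.039533

0.0395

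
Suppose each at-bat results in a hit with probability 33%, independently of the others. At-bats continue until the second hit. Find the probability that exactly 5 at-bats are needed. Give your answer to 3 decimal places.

Y = trial on which the second success occurs; negative binomial, r=2, p=0.33.
P(Y=5) = C(4,1) · p^2 · (1−p)^3
= 4 · 0.1089 · 0.30076 = 0.13101

0.131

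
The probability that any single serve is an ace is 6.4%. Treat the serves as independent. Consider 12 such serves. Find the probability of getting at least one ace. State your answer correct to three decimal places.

0.548

P(at least one) = 1 − P(none) = 1 − (1 − 0.064)^12
= 1 − 0.45218 = 0.54782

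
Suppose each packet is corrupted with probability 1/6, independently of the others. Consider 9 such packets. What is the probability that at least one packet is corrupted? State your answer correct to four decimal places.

0.8062

P(at least one) = 1 − P(none) = 1 − (1 − 0.166667)^9
= 1 − 0.193807 = 0.806193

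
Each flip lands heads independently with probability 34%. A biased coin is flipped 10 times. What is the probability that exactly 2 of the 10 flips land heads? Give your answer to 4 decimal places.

0.1873

X ~ Binomial(n=10, p=0.34).
P(X=2) = C(10,2) · p^2 · (1−p)^8
= 45 · 0.1156 · 0.036004 = 0.187293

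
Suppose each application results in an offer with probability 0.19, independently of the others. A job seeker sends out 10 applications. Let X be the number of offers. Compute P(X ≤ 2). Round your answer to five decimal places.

X ~ Binomial(10, 0.19); P(X ≤ 2) = Σ C(10,k) p^k (1−p)^(10−k) over k:
  k=0: C(10,0)·0.19^0·0.81^10 = 0.1215767
  k=1: C(10,1)·0.19^1·0.81^9 = 0.2851798
  k=2: C(10,2)·0.19^2·0.81^8 = 0.3010231
Total = 0.7077796

0.70778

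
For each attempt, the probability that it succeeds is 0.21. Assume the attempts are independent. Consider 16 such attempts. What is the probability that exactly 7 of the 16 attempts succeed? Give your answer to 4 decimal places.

X ~ Binomial(n=16, p=0.21).
P(X=7) = C(16,7) · p^7 · (1−p)^9
= 11440 · 1.8011e-05 · 0.11985 = 0.024695

0.0247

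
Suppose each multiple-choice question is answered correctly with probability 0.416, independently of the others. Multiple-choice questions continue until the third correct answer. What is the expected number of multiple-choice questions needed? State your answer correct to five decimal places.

7.21154

Y = total multiple-choice questions until the third success; negative binomial with r=3, p=0.416.
E[Y] = r / p = 3 / 0.416 = 7.2115385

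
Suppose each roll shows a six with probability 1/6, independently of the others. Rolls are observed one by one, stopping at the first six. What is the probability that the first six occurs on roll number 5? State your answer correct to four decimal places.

0.0804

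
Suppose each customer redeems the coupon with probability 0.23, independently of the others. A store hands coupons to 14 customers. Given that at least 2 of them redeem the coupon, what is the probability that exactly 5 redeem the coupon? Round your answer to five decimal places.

X ~ Binomial(14, 0.23). Want P(X=5 | X≥2) = P(X=5) / P(X≥2).
P(X=5) = C(14,5)·0.23^5·0.77^9 = 0.1226083
P(X≥2) = 1 − 0.0257555 − 0.1077049 = 0.8665396
Ratio = 0.1226083 / 0.8665396 = 0.1414918

0.14149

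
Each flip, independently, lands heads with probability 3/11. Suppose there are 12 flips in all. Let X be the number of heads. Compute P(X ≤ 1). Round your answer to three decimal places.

X ~ Binomial(12, 0.272727); P(X ≤ 1) = Σ C(12,k) p^k (1−p)^(12−k) over k:
  k=0: C(12,0)·0.272727^0·0.727273^12 = 0.02190
  k=1: C(12,1)·0.272727^1·0.727273^11 = 0.09853
Total = 0.12043

0.120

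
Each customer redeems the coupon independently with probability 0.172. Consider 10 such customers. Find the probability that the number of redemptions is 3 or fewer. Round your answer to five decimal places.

0.92313

X ~ Binomial(10, 0.172); P(X ≤ 3) = Σ C(10,k) p^k (1−p)^(10−k) over k:
  k=0: C(10,0)·0.172^0·0.828^10 = 0.1514619
  k=1: C(10,1)·0.172^1·0.828^9 = 0.3146310
  k=2: C(10,2)·0.172^2·0.828^8 = 0.2941116
  k=3: C(10,3)·0.172^3·0.828^7 = 0.1629217
Total = 0.9231261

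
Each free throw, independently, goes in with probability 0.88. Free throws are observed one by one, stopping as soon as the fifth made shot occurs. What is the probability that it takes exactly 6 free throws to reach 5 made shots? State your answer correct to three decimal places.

Y = trial on which the fifth success occurs; negative binomial, r=5, p=0.88.
P(Y=6) = C(5,4) · p^5 · (1−p)^1
= 5 · 0.52773 · 0.12 = 0.31664

0.317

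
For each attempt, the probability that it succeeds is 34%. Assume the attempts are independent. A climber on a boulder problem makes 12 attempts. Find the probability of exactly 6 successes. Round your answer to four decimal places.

X ~ Binomial(n=12, p=0.34).
P(X=6) = C(12,6) · p^6 · (1−p)^6
= 924 · 0.0015448 · 0.082654 = 0.117980

0.1180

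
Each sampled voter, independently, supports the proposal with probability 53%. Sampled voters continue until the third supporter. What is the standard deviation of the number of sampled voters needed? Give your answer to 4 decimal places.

Y = total sampled voters until the third success; negative binomial with r=3, p=0.53.
SD(Y) = √[r(1−p)/p²] = √(5.019580) = 2.240442

2.2404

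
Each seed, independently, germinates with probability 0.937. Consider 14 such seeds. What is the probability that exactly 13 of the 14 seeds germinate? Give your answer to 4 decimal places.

X ~ Binomial(n=14, p=0.937).
P(X=13) = C(14,13) · p^13 · (1−p)^1
= 14 · 0.42916 · 0.063 = 0.378515

0.3785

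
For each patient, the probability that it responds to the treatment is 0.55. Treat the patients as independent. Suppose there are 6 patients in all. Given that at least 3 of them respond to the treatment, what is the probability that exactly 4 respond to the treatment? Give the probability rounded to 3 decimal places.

X ~ Binomial(6, 0.55). Want P(X=4 | X≥3) = P(X=4) / P(X≥3).
P(X=4) = C(6,4)·0.55^4·0.45^2 = 0.27795
P(X≥3) = 1 − 0.00830 − 0.06089 − 0.18607 = 0.74474
Ratio = 0.27795 / 0.74474 = 0.37322

0.373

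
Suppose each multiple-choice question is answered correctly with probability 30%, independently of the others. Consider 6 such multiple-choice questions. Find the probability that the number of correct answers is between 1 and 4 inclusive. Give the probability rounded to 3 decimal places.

X ~ Binomial(6, 0.30); P(1 ≤ X ≤ 4) = Σ C(6,k) p^k (1−p)^(6−k) over k:
  k=1: C(6,1)·0.30^1·0.70^5 = 0.30253
  k=2: C(6,2)·0.30^2·0.70^4 = 0.32414
  k=3: C(6,3)·0.30^3·0.70^3 = 0.18522
  k=4: C(6,4)·0.30^4·0.70^2 = 0.05953
Total = 0.87142

0.871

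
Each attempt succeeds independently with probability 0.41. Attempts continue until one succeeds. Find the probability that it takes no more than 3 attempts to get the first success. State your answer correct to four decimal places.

Y = number of attempts to the first success; geometric, p = 0.41.
P(Y ≤ 3) = 1 − (1−p)^3 = 1 − 0.205379 = 0.794621

0.7946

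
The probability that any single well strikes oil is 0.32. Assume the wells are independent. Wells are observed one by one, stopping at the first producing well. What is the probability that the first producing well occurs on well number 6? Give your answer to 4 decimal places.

0.0465

Geometric (trials to first success), p = 0.32.
P(Y = 6) = (1−p)^5 · p = 0.14539 · 0.32 = 0.046526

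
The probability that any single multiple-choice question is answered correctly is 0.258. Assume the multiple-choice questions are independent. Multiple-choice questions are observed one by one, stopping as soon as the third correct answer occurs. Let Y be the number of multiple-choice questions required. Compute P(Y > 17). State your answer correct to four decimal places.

Needing more than 17 multiple-choice questions ⇔ fewer than 3 successes in the first 17. With X ~ Binomial(17, 0.258), P(Y > 17) = P(X ≤ 2).
  k=0: C(17,0)·0.258^0·0.742^17 = 0.006264
  k=1: C(17,1)·0.258^1·0.742^16 = 0.037028
  k=2: C(17,2)·0.258^2·0.742^15 = 0.103000
P(X ≤ 2) = 0.146292

0.1463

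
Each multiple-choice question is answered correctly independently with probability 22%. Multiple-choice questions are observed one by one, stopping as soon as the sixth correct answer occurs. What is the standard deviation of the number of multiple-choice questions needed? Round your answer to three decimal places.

9.833

Y = total multiple-choice questions until the sixth success; negative binomial with r=6, p=0.22.
SD(Y) = √[r(1−p)/p²] = √(96.69421) = 9.83332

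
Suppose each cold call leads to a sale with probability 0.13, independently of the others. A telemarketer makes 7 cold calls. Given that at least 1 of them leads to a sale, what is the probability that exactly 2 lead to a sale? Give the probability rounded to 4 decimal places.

0.2840

X ~ Binomial(7, 0.13). Want P(X=2 | X≥1) = P(X=2) / P(X≥1).
P(X=2) = C(7,2)·0.13^2·0.87^5 = 0.176890
P(X≥1) = 1 − 0.377255 = 0.622745
Ratio = 0.176890 / 0.622745 = 0.284048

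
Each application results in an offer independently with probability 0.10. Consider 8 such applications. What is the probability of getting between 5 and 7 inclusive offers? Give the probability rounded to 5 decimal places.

X ~ Binomial(8, 0.10); P(5 ≤ X ≤ 7) = Σ C(8,k) p^k (1−p)^(8−k) over k:
  k=5: C(8,5)·0.10^5·0.90^3 = 0.0004082
  k=6: C(8,6)·0.10^6·0.90^2 = 0.0000227
  k=7: C(8,7)·0.10^7·0.90^1 = 0.0000007
Total = 0.0004316

0.00043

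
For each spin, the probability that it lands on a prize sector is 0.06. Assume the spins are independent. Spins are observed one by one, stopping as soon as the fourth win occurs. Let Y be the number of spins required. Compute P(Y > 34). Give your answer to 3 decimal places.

0.855

Needing more than 34 spins ⇔ fewer than 4 successes in the first 34. With X ~ Binomial(34, 0.06), P(Y > 34) = P(X ≤ 3).
  k=0: C(34,0)·0.06^0·0.94^34 = 0.12200
  k=1: C(34,1)·0.06^1·0.94^33 = 0.26476
  k=2: C(34,2)·0.06^2·0.94^32 = 0.27884
  k=3: C(34,3)·0.06^3·0.94^31 = 0.18985
P(X ≤ 3) = 0.85544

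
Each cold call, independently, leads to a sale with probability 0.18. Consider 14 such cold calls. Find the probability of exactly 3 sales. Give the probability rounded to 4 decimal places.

X ~ Binomial(n=14, p=0.18).
P(X=3) = C(14,3) · p^3 · (1−p)^11
= 364 · 0.005832 · 0.11271 = 0.239261

0.2393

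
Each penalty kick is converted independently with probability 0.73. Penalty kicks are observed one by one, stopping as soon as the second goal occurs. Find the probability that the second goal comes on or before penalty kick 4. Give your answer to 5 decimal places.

Finishing within 4 penalty kicks ⇔ at least 2 successes in the first 4. With X ~ Binomial(4, 0.73), P(Y ≤ 4) = 1 − P(X ≤ 1).
  k=0: C(4,0)·0.73^0·0.27^4 = 0.0053144
  k=1: C(4,1)·0.73^1·0.27^3 = 0.0574744
1 − 0.0627888 = 0.9372112

0.93721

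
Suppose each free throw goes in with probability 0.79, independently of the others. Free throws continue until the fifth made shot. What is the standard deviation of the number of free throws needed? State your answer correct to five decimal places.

Y = total free throws until the fifth success; negative binomial with r=5, p=0.79.
SD(Y) = √[r(1−p)/p²] = √(1.6824227) = 1.2970824

1.29708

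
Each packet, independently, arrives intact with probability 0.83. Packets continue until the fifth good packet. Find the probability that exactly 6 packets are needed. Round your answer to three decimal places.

0.335

Y = trial on which the fifth success occurs; negative binomial, r=5, p=0.83.
P(Y=6) = C(5,4) · p^5 · (1−p)^1
= 5 · 0.3939 · 0.17 = 0.33482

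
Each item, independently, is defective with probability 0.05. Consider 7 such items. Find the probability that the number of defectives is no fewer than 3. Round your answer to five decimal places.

0.00376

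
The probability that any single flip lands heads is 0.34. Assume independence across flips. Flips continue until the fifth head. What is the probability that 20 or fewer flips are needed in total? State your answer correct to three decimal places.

Finishing within 20 flips ⇔ at least 5 successes in the first 20. With X ~ Binomial(20, 0.34), P(Y ≤ 20) = 1 − P(X ≤ 4).
  k=0: C(20,0)·0.34^0·0.66^20 = 0.00025
  k=1: C(20,1)·0.34^1·0.66^19 = 0.00253
  k=2: C(20,2)·0.34^2·0.66^18 = 0.01240
  k=3: C(20,3)·0.34^3·0.66^17 = 0.03833
  k=4: C(20,4)·0.34^4·0.66^16 = 0.08393
1 − 0.13745 = 0.86255

0.863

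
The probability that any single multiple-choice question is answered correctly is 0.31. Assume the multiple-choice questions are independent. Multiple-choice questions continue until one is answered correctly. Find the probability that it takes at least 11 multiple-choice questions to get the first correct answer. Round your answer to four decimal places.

0.0245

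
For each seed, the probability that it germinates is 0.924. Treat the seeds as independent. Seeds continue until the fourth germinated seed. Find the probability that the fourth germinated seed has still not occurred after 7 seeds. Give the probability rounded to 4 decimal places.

Needing more than 7 seeds ⇔ fewer than 4 successes in the first 7. With X ~ Binomial(7, 0.924), P(Y > 7) = P(X ≤ 3).
  k=0: C(7,0)·0.924^0·0.076^7 = 0.000000
  k=1: C(7,1)·0.924^1·0.076^6 = 0.000001
  k=2: C(7,2)·0.924^2·0.076^5 = 0.000045
  k=3: C(7,3)·0.924^3·0.076^4 = 0.000921
P(X ≤ 3) = 0.000968

0.0010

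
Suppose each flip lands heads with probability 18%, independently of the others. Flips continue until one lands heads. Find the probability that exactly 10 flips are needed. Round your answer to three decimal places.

Geometric (trials to first success), p = 0.18.
P(Y = 10) = (1−p)^9 · p = 0.16762 · 0.18 = 0.03017

0.030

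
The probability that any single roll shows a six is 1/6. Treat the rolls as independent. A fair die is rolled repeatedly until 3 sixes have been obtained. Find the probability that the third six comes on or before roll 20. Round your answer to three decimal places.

0.671

Finishing within 20 rolls ⇔ at least 3 successes in the first 20. With X ~ Binomial(20, 0.166667), P(Y ≤ 20) = 1 − P(X ≤ 2).
  k=0: C(20,0)·0.166667^0·0.833333^20 = 0.02608
  k=1: C(20,1)·0.166667^1·0.833333^19 = 0.10434
  k=2: C(20,2)·0.166667^2·0.833333^18 = 0.19824
1 − 0.32866 = 0.67134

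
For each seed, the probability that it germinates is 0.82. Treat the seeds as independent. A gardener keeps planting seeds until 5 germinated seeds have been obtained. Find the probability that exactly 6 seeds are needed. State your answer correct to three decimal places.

0.334

Y = trial on which the fifth success occurs; negative binomial, r=5, p=0.82.
P(Y=6) = C(5,4) · p^5 · (1−p)^1
= 5 · 0.37074 · 0.18 = 0.33367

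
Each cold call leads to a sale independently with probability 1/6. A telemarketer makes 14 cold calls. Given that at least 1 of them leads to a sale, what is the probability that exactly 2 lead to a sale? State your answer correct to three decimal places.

X ~ Binomial(14, 0.166667). Want P(X=2 | X≥1) = P(X=2) / P(X≥1).
P(X=2) = C(14,2)·0.166667^2·0.833333^12 = 0.28351
P(X≥1) = 1 − 0.07789 = 0.92211
Ratio = 0.28351 / 0.92211 = 0.30745

0.307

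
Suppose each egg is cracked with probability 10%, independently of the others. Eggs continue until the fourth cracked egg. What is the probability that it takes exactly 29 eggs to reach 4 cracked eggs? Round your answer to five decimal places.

Y = trial on which the fourth success occurs; negative binomial, r=4, p=0.10.
P(Y=29) = C(28,3) · p^4 · (1−p)^25
= 3276 · 0.0001 · 0.07179 = 0.0235183

0.02352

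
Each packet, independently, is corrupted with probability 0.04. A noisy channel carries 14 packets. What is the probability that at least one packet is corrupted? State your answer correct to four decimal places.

0.4353

P(at least one) = 1 − P(none) = 1 − (1 − 0.04)^14
= 1 − 0.564673 = 0.435327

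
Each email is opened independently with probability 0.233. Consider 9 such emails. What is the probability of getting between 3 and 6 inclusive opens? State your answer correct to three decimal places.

0.351

X ~ Binomial(9, 0.233); P(3 ≤ X ≤ 6) = Σ C(9,k) p^k (1−p)^(9−k) over k:
  k=3: C(9,3)·0.233^3·0.767^6 = 0.21633
  k=4: C(9,4)·0.233^4·0.767^5 = 0.09858
  k=5: C(9,5)·0.233^5·0.767^4 = 0.02995
  k=6: C(9,6)·0.233^6·0.767^3 = 0.00606
Total = 0.35092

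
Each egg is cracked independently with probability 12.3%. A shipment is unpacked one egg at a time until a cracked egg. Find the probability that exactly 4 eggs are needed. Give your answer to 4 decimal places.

0.0830

Geometric (trials to first success), p = 0.123.
P(Y = 4) = (1−p)^3 · p = 0.67453 · 0.123 = 0.082967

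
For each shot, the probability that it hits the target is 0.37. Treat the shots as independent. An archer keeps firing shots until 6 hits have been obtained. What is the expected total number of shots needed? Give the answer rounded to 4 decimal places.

16.2162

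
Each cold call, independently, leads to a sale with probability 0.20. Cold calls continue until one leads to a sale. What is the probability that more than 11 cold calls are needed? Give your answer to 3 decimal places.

Y = number of cold calls to the first success; geometric, p = 0.20.
P(Y > 11) = P(first 11 all fail) = (1−p)^11 = 0.08590

0.086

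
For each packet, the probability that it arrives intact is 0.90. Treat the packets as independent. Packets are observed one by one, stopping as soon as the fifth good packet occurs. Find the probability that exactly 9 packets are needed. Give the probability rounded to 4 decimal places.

0.0041

Y = trial on which the fifth success occurs; negative binomial, r=5, p=0.90.
P(Y=9) = C(8,4) · p^5 · (1−p)^4
= 70 · 0.59049 · 0.0001 = 0.004133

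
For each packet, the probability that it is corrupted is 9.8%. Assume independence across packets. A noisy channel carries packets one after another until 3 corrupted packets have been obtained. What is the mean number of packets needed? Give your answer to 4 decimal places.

30.6122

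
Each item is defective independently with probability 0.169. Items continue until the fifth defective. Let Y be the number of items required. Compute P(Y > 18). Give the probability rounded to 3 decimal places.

0.824

Needing more than 18 items ⇔ fewer than 5 successes in the first 18. With X ~ Binomial(18, 0.169), P(Y > 18) = P(X ≤ 4).
  k=0: C(18,0)·0.169^0·0.831^18 = 0.03571
  k=1: C(18,1)·0.169^1·0.831^17 = 0.13073
  k=2: C(18,2)·0.169^2·0.831^16 = 0.22599
  k=3: C(18,3)·0.169^3·0.831^15 = 0.24511
  k=4: C(18,4)·0.169^4·0.831^14 = 0.18693
P(X ≤ 4) = 0.82447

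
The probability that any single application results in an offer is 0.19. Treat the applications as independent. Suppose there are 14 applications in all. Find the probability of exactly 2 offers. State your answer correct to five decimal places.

0.26204

X ~ Binomial(n=14, p=0.19).
P(X=2) = C(14,2) · p^2 · (1−p)^12
= 91 · 0.0361 · 0.079766 = 0.2620407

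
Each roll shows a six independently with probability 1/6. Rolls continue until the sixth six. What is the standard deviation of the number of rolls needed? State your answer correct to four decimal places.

Y = total rolls until the sixth success; negative binomial with r=6, p=0.166667.
SD(Y) = √[r(1−p)/p²] = √(180.000000) = 13.416408

13.4164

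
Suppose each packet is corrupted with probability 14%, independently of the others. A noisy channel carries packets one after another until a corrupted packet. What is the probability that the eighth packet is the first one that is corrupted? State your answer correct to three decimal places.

0.049

Geometric (trials to first success), p = 0.14.
P(Y = 8) = (1−p)^7 · p = 0.34793 · 0.14 = 0.04871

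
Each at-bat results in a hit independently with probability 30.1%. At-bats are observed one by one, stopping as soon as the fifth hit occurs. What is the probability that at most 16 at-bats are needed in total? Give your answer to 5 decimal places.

0.55359

Finishing within 16 at-bats ⇔ at least 5 successes in the first 16. With X ~ Binomial(16, 0.301), P(Y ≤ 16) = 1 − P(X ≤ 4).
  k=0: C(16,0)·0.301^0·0.699^16 = 0.0032481
  k=1: C(16,1)·0.301^1·0.699^15 = 0.0223792
  k=2: C(16,2)·0.301^2·0.699^14 = 0.0722761
  k=3: C(16,3)·0.301^3·0.699^13 = 0.1452415
  k=4: C(16,4)·0.301^4·0.699^12 = 0.2032654
1 − 0.4464103 = 0.5535897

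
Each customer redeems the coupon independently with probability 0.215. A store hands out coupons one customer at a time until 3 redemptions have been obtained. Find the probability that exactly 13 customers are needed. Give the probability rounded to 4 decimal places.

0.0583

Y = trial on which the third success occurs; negative binomial, r=3, p=0.215.
P(Y=13) = C(12,2) · p^3 · (1−p)^10
= 66 · 0.0099384 · 0.088858 = 0.058285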